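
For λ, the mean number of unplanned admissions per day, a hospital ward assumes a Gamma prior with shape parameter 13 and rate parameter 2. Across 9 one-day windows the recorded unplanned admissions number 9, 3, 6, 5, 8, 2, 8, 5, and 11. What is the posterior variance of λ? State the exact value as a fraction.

Total count: 9 + 3 + 6 + 5 + 8 + 2 + 8 + 5 + 11 = 57.
Total exposure: 9 days.
Gamma(α, β) with Poisson data over total exposure Σt gives posterior Gamma(α+Σx, β+Σt) = Gamma(70, 11).
Posterior variance = α'/β'² = 70/121.

70/121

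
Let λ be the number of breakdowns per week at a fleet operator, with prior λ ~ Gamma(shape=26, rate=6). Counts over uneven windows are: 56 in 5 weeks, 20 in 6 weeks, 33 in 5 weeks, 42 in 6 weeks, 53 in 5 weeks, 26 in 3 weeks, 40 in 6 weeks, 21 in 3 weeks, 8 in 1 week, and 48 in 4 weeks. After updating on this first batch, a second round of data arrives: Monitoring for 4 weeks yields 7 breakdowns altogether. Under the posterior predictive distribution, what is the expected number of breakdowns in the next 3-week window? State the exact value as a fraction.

190/9

Total count: 56 + 20 + 33 + 42 + 53 + 26 + 40 + 21 + 8 + 48 = 347.
Total exposure: 5 + 6 + 5 + 6 + 5 + 3 + 6 + 3 + 1 + 4 = 44 weeks.
After the first batch: Gamma(26 + 347, 6 + 44) = Gamma(373, 50).
Total count 7 over total exposure 4 weeks.
After the second batch: Gamma(373 + 7, 50 + 4) = Gamma(380, 54).
Predictive mean over a 3-week window = T·E[λ|data] = 3·380/54 = 190/9.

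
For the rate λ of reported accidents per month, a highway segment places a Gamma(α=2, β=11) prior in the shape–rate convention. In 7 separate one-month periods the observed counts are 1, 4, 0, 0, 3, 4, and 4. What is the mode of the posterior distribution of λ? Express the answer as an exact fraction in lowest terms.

Total count: 1 + 4 + 0 + 0 + 3 + 4 + 4 = 16.
Total exposure: 7 months.
Conjugate update: add total count to the shape and total exposure to the rate, giving Gamma(18, 18).
Posterior mode = (α'−1)/β' = 17/18.

17/18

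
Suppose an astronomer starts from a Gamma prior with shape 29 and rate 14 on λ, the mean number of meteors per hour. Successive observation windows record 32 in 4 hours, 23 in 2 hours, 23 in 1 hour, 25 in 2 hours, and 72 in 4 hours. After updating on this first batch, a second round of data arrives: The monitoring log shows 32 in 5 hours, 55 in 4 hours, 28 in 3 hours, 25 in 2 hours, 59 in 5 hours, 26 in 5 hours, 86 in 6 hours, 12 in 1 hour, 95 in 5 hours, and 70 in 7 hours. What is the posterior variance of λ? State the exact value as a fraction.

Total count: 32 + 23 + 23 + 25 + 72 = 175.
Total exposure: 4 + 2 + 1 + 2 + 4 = 13 hours.
After the first batch: Gamma(29 + 175, 14 + 13) = Gamma(204, 27).
Total count: 32 + 55 + 28 + 25 + 59 + 26 + 86 + 12 + 95 + 70 = 488.
Total exposure: 5 + 4 + 3 + 2 + 5 + 5 + 6 + 1 + 5 + 7 = 43 hours.
After the second batch: Gamma(204 + 488, 27 + 43) = Gamma(692, 70).
Posterior variance = α'/β'² = 692/4900 = 173/1225.

173/1225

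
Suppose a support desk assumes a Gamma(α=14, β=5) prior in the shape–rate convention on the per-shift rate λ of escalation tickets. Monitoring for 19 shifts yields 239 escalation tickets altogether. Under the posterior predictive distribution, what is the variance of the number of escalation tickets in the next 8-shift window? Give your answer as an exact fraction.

Total count 239 over total exposure 19 shifts.
Gamma(α, β) with Poisson data over total exposure Σt gives posterior Gamma(α+Σx, β+Σt) = Gamma(253, 24).
The posterior predictive for a window of length T is Negative Binomial with variance T·α'·(β'+T)/β'² = 8·253·32/576 = 1012/9.

1012/9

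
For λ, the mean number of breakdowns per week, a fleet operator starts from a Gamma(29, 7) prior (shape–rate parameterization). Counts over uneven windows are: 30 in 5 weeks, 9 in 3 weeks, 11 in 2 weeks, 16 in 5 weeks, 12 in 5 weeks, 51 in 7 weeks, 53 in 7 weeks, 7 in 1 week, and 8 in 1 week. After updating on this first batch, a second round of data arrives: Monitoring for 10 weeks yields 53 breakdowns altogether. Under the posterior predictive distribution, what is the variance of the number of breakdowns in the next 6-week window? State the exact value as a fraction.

Total count: 30 + 9 + 11 + 16 + 12 + 51 + 53 + 7 + 8 = 197.
Total exposure: 5 + 3 + 2 + 5 + 5 + 7 + 7 + 1 + 1 = 36 weeks.
After the first batch: Gamma(29 + 197, 7 + 36) = Gamma(226, 43).
Total count 53 over total exposure 10 weeks.
After the second batch: Gamma(226 + 53, 43 + 10) = Gamma(279, 53).
The posterior predictive for a window of length T is Negative Binomial with variance T·α'·(β'+T)/β'² = 6·279·59/2809 = 98766/2809.

98766/2809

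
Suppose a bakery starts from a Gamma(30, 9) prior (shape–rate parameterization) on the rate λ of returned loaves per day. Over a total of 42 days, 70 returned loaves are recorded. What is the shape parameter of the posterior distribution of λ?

100

Total count 70 over total exposure 42 days.
Conjugate update: add total count to the shape and total exposure to the rate, giving Gamma(100, 51).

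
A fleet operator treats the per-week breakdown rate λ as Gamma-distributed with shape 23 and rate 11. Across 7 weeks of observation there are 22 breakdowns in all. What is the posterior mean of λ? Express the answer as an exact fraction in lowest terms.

5/2

Total count 22 over total exposure 7 weeks.
Posterior: α' = 23 + 22 = 45, β' = 11 + 7 = 18.
Posterior mean = α'/β' = 45/18 = 5/2.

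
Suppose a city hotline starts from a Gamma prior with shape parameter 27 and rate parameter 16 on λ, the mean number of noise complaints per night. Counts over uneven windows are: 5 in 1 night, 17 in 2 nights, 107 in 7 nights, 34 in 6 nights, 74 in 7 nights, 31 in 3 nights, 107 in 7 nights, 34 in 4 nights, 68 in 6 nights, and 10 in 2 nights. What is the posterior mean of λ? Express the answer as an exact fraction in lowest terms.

Total count: 5 + 17 + 107 + 34 + 74 + 31 + 107 + 34 + 68 + 10 = 487.
Total exposure: 1 + 2 + 7 + 6 + 7 + 3 + 7 + 4 + 6 + 2 = 45 nights.
Posterior: α' = 27 + 487 = 514, β' = 16 + 45 = 61.
Posterior mean = α'/β' = 514/61.

514/61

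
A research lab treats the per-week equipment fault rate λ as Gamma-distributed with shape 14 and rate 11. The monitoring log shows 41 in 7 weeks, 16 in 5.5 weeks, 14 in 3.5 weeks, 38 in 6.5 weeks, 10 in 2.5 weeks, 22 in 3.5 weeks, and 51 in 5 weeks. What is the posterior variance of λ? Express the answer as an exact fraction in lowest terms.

824/7921

Total count: 41 + 16 + 14 + 38 + 10 + 22 + 51 = 192.
Total exposure: 7 + 5.5 + 3.5 + 6.5 + 2.5 + 3.5 + 5 = 33.5 weeks.
By Gamma–Poisson conjugacy, the posterior is Gamma(α + Σx, β + Σt) = Gamma(14 + 192, 11 + 33.5) = Gamma(206, 89/2).
Posterior variance = α'/β'² = 206/(7921/4) = 824/7921.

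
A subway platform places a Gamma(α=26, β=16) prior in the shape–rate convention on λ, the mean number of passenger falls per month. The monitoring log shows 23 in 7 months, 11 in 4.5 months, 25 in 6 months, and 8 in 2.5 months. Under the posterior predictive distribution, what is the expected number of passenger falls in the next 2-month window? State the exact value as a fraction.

31/6

Total count: 23 + 11 + 25 + 8 = 67.
Total exposure: 7 + 4.5 + 6 + 2.5 = 20 months.
By Gamma–Poisson conjugacy, the posterior is Gamma(α + Σx, β + Σt) = Gamma(26 + 67, 16 + 20) = Gamma(93, 36).
Predictive mean over a 2-month window = T·E[λ|data] = 2·93/36 = 31/6.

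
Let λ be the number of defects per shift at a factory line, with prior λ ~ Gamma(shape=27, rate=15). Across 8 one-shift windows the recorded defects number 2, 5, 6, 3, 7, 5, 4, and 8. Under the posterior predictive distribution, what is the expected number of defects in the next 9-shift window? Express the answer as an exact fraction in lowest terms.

Total count: 2 + 5 + 6 + 3 + 7 + 5 + 4 + 8 = 40.
Total exposure: 8 shifts.
The Gamma prior is conjugate for the Poisson rate, so λ | data ~ Gamma(27+40, 15+8) = Gamma(67, 23).
Predictive mean over a 9-shift window = T·E[λ|data] = 9·67/23 = 603/23.

603/23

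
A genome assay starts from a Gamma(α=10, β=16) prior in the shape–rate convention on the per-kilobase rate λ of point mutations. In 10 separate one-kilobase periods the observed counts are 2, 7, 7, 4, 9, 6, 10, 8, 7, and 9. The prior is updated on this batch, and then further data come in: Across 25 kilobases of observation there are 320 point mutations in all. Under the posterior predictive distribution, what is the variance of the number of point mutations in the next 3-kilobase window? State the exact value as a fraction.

7182/289

Total count: 2 + 7 + 7 + 4 + 9 + 6 + 10 + 8 + 7 + 9 = 69.
Total exposure: 10 kilobases.
After the first batch: Gamma(10 + 69, 16 + 10) = Gamma(79, 26).
Total count 320 over total exposure 25 kilobases.
After the second batch: Gamma(79 + 320, 26 + 25) = Gamma(399, 51).
The posterior predictive for a window of length T is Negative Binomial with variance T·α'·(β'+T)/β'² = 3·399·54/2601 = 7182/289.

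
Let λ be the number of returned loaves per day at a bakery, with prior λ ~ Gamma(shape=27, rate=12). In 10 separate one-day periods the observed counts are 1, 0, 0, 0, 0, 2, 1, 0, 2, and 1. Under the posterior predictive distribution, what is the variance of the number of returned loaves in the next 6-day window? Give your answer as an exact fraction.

Total count: 1 + 0 + 0 + 0 + 0 + 2 + 1 + 0 + 2 + 1 = 7.
Total exposure: 10 days.
Gamma(α, β) with Poisson data over total exposure Σt gives posterior Gamma(α+Σx, β+Σt) = Gamma(34, 22).
The posterior predictive for a window of length T is Negative Binomial with variance T·α'·(β'+T)/β'² = 6·34·28/484 = 1428/121.

1428/121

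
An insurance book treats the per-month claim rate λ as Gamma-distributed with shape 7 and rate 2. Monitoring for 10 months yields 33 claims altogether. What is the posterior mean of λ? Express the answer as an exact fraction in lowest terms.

10/3

Total count 33 over total exposure 10 months.
The Gamma prior is conjugate for the Poisson rate, so λ | data ~ Gamma(7+33, 2+10) = Gamma(40, 12).
Posterior mean = α'/β' = 40/12 = 10/3.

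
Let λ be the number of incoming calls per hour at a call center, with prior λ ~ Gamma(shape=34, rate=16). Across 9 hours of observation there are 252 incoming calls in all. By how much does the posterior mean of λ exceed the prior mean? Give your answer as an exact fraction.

Total count 252 over total exposure 9 hours.
Gamma(α, β) with Poisson data over total exposure Σt gives posterior Gamma(α+Σx, β+Σt) = Gamma(286, 25).
Posterior mean = 286/25 = 286/25; prior mean = 34/16 = 17/8. Difference = 286/25 − 17/8 = 1863/200.

1863/200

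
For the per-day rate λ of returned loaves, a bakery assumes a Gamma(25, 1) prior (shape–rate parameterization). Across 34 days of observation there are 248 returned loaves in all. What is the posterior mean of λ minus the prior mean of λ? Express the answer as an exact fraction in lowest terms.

Total count 248 over total exposure 34 days.
By Gamma–Poisson conjugacy, the posterior is Gamma(α + Σx, β + Σt) = Gamma(25 + 248, 1 + 34) = Gamma(273, 35).
Posterior mean = 273/35 = 39/5; prior mean = 25/1 = 25. Difference = 39/5 − 25 = -86/5.

-86/5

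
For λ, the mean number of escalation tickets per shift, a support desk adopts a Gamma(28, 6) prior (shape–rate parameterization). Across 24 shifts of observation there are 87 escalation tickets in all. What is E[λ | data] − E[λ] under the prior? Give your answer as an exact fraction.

Total count 87 over total exposure 24 shifts.
Conjugate update: add total count to the shape and total exposure to the rate, giving Gamma(115, 30).
Posterior mean = 115/30 = 23/6; prior mean = 28/6 = 14/3. Difference = 23/6 − 14/3 = -5/6.

-5/6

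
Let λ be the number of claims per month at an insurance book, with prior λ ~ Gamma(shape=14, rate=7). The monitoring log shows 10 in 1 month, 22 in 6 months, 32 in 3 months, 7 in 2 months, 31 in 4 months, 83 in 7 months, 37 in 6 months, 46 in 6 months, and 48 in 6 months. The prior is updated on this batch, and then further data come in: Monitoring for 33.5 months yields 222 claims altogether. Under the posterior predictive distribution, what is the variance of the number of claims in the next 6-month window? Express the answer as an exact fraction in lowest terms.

1159200/26569

Total count: 10 + 22 + 32 + 7 + 31 + 83 + 37 + 46 + 48 = 316.
Total exposure: 1 + 6 + 3 + 2 + 4 + 7 + 6 + 6 + 6 = 41 months.
After the first batch: Gamma(14 + 316, 7 + 41) = Gamma(330, 48).
Total count 222 over total exposure 33.5 months.
After the second batch: Gamma(330 + 222, 48 + 33.5) = Gamma(552, 163/2).
The posterior predictive for a window of length T is Negative Binomial with variance T·α'·(β'+T)/β'² = 6·552·(175/2)/(26569/4) = 1159200/26569.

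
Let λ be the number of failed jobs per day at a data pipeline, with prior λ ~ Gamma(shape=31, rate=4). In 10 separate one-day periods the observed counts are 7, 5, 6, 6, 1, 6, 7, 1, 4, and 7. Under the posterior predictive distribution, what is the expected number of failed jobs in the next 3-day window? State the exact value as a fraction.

243/14

Total count: 7 + 5 + 6 + 6 + 1 + 6 + 7 + 1 + 4 + 7 = 50.
Total exposure: 10 days.
Posterior: α' = 31 + 50 = 81, β' = 4 + 10 = 14.
Predictive mean over a 3-day window = T·E[λ|data] = 3·81/14 = 243/14.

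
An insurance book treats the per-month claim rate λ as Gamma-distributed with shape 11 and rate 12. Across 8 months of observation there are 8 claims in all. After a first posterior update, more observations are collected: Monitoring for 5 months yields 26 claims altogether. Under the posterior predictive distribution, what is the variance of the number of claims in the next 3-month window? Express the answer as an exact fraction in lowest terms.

Total count 8 over total exposure 8 months.
After the first batch: Gamma(11 + 8, 12 + 8) = Gamma(19, 20).
Total count 26 over total exposure 5 months.
After the second batch: Gamma(19 + 26, 20 + 5) = Gamma(45, 25).
The posterior predictive for a window of length T is Negative Binomial with variance T·α'·(β'+T)/β'² = 3·45·28/625 = 756/125.

756/125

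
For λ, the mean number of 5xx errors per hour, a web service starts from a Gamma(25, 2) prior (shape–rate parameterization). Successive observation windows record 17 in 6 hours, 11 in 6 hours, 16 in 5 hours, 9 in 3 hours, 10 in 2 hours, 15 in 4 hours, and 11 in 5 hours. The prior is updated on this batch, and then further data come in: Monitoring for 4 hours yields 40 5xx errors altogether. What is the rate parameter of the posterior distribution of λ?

Total count: 17 + 11 + 16 + 9 + 10 + 15 + 11 = 89.
Total exposure: 6 + 6 + 5 + 3 + 2 + 4 + 5 = 31 hours.
After the first batch: Gamma(25 + 89, 2 + 31) = Gamma(114, 33).
Total count 40 over total exposure 4 hours.
After the second batch: Gamma(114 + 40, 33 + 4) = Gamma(154, 37).

37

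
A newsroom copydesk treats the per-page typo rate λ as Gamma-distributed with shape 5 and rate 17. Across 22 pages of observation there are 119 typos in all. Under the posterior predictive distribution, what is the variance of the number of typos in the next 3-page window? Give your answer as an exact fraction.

Total count 119 over total exposure 22 pages.
The Gamma prior is conjugate for the Poisson rate, so λ | data ~ Gamma(5+119, 17+22) = Gamma(124, 39).
The posterior predictive for a window of length T is Negative Binomial with variance T·α'·(β'+T)/β'² = 3·124·42/1521 = 1736/169.

1736/169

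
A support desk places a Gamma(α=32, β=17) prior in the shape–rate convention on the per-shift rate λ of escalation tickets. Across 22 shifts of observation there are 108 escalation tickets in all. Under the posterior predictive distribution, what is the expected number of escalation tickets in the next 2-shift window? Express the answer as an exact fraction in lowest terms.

280/39

Total count 108 over total exposure 22 shifts.
The Gamma prior is conjugate for the Poisson rate, so λ | data ~ Gamma(32+108, 17+22) = Gamma(140, 39).
Predictive mean over a 2-shift window = T·E[λ|data] = 2·140/39 = 280/39.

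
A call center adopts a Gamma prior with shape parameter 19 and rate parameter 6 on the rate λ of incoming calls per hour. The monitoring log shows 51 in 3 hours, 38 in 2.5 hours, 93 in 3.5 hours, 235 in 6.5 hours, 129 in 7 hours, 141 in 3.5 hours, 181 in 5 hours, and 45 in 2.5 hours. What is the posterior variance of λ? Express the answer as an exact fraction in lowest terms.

3728/6241

Total count: 51 + 38 + 93 + 235 + 129 + 141 + 181 + 45 = 913.
Total exposure: 3 + 2.5 + 3.5 + 6.5 + 7 + 3.5 + 5 + 2.5 = 33.5 hours.
By Gamma–Poisson conjugacy, the posterior is Gamma(α + Σx, β + Σt) = Gamma(19 + 913, 6 + 33.5) = Gamma(932, 79/2).
Posterior variance = α'/β'² = 932/(6241/4) = 3728/6241.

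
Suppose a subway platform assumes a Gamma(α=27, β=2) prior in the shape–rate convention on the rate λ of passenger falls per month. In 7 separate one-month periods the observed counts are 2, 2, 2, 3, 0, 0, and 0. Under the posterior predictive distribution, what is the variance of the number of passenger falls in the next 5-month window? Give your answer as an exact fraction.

Total count: 2 + 2 + 2 + 3 + 0 + 0 + 0 = 9.
Total exposure: 7 months.
By Gamma–Poisson conjugacy, the posterior is Gamma(α + Σx, β + Σt) = Gamma(27 + 9, 2 + 7) = Gamma(36, 9).
The posterior predictive for a window of length T is Negative Binomial with variance T·α'·(β'+T)/β'² = 5·36·14/81 = 280/9.

280/9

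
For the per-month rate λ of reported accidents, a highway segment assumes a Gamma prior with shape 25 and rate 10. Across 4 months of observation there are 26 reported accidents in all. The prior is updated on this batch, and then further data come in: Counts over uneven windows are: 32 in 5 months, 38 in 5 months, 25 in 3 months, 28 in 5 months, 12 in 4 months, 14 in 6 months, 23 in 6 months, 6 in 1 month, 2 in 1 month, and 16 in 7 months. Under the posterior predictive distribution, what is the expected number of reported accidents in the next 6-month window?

Total count 26 over total exposure 4 months.
After the first batch: Gamma(25 + 26, 10 + 4) = Gamma(51, 14).
Total count: 32 + 38 + 25 + 28 + 12 + 14 + 23 + 6 + 2 + 16 = 196.
Total exposure: 5 + 5 + 3 + 5 + 4 + 6 + 6 + 1 + 1 + 7 = 43 months.
After the second batch: Gamma(51 + 196, 14 + 43) = Gamma(247, 57).
Predictive mean over a 6-month window = T·E[λ|data] = 6·247/57 = 26.

26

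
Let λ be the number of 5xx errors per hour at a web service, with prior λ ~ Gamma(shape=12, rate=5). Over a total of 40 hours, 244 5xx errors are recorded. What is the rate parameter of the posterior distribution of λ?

Total count 244 over total exposure 40 hours.
Posterior: α' = 12 + 244 = 256, β' = 5 + 40 = 45.

45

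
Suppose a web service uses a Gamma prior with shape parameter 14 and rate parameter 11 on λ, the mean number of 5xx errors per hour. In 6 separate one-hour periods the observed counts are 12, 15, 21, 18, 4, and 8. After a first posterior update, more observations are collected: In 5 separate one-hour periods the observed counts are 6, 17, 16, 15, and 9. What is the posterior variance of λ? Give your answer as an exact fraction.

155/484

Total count: 12 + 15 + 21 + 18 + 4 + 8 = 78.
Total exposure: 6 hours.
After the first batch: Gamma(14 + 78, 11 + 6) = Gamma(92, 17).
Total count: 6 + 17 + 16 + 15 + 9 = 63.
Total exposure: 5 hours.
After the second batch: Gamma(92 + 63, 17 + 5) = Gamma(155, 22).
Posterior variance = α'/β'² = 155/484.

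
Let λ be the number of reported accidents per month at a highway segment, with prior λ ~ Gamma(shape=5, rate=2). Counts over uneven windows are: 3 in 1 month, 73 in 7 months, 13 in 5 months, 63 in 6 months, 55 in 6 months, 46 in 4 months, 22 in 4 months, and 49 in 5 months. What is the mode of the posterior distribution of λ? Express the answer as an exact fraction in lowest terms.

41/5

Total count: 3 + 73 + 13 + 63 + 55 + 46 + 22 + 49 = 324.
Total exposure: 1 + 7 + 5 + 6 + 6 + 4 + 4 + 5 = 38 months.
By Gamma–Poisson conjugacy, the posterior is Gamma(α + Σx, β + Σt) = Gamma(5 + 324, 2 + 38) = Gamma(329, 40).
Posterior mode = (α'−1)/β' = 328/40 = 41/5.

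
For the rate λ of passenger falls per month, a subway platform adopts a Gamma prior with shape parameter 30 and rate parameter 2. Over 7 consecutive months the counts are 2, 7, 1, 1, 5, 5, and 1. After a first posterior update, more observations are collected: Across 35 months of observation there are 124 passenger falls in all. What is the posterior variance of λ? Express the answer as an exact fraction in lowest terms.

Total count: 2 + 7 + 1 + 1 + 5 + 5 + 1 = 22.
Total exposure: 7 months.
After the first batch: Gamma(30 + 22, 2 + 7) = Gamma(52, 9).
Total count 124 over total exposure 35 months.
After the second batch: Gamma(52 + 124, 9 + 35) = Gamma(176, 44).
Posterior variance = α'/β'² = 176/1936 = 1/11.

1/11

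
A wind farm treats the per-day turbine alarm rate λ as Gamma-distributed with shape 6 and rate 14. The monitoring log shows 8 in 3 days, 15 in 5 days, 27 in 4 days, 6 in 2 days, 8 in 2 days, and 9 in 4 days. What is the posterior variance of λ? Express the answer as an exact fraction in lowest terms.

Total count: 8 + 15 + 27 + 6 + 8 + 9 = 73.
Total exposure: 3 + 5 + 4 + 2 + 2 + 4 = 20 days.
Gamma(α, β) with Poisson data over total exposure Σt gives posterior Gamma(α+Σx, β+Σt) = Gamma(79, 34).
Posterior variance = α'/β'² = 79/1156.

79/1156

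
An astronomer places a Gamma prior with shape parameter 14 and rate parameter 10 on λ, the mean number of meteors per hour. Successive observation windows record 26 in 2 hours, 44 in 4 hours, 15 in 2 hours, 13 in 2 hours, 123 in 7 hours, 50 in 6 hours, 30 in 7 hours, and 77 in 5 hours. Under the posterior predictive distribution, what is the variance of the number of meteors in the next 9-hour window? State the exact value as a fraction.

2352/25

Total count: 26 + 44 + 15 + 13 + 123 + 50 + 30 + 77 = 378.
Total exposure: 2 + 4 + 2 + 2 + 7 + 6 + 7 + 5 = 35 hours.
Posterior: α' = 14 + 378 = 392, β' = 10 + 35 = 45.
The posterior predictive for a window of length T is Negative Binomial with variance T·α'·(β'+T)/β'² = 9·392·54/2025 = 2352/25.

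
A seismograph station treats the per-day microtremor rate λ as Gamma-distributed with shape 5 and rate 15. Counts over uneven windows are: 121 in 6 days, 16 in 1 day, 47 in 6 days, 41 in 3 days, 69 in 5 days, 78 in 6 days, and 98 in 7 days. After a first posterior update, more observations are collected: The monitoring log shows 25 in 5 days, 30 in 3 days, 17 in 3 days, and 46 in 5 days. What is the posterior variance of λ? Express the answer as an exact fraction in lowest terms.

593/4225

Total count: 121 + 16 + 47 + 41 + 69 + 78 + 98 = 470.
Total exposure: 6 + 1 + 6 + 3 + 5 + 6 + 7 = 34 days.
After the first batch: Gamma(5 + 470, 15 + 34) = Gamma(475, 49).
Total count: 25 + 30 + 17 + 46 = 118.
Total exposure: 5 + 3 + 3 + 5 = 16 days.
After the second batch: Gamma(475 + 118, 49 + 16) = Gamma(593, 65).
Posterior variance = α'/β'² = 593/4225.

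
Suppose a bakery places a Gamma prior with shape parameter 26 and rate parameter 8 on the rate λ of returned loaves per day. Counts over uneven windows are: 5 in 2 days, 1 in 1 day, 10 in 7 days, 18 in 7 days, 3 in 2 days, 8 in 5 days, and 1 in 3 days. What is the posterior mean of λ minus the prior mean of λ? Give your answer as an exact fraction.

Total count: 5 + 1 + 10 + 18 + 3 + 8 + 1 = 46.
Total exposure: 2 + 1 + 7 + 7 + 2 + 5 + 3 = 27 days.
Posterior: α' = 26 + 46 = 72, β' = 8 + 27 = 35.
Posterior mean = 72/35 = 72/35; prior mean = 26/8 = 13/4. Difference = 72/35 − 13/4 = -167/140.

-167/140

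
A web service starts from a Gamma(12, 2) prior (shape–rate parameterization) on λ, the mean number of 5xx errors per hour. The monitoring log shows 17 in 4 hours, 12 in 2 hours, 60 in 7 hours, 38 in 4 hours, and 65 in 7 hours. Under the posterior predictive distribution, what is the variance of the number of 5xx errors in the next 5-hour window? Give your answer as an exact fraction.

Total count: 17 + 12 + 60 + 38 + 65 = 192.
Total exposure: 4 + 2 + 7 + 4 + 7 = 24 hours.
By Gamma–Poisson conjugacy, the posterior is Gamma(α + Σx, β + Σt) = Gamma(12 + 192, 2 + 24) = Gamma(204, 26).
The posterior predictive for a window of length T is Negative Binomial with variance T·α'·(β'+T)/β'² = 5·204·31/676 = 7905/169.

7905/169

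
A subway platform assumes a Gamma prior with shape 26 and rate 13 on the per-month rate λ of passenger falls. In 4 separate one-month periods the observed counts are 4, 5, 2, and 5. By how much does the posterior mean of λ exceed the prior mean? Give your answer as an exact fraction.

8/17

Total count: 4 + 5 + 2 + 5 = 16.
Total exposure: 4 months.
By Gamma–Poisson conjugacy, the posterior is Gamma(α + Σx, β + Σt) = Gamma(26 + 16, 13 + 4) = Gamma(42, 17).
Posterior mean = 42/17 = 42/17; prior mean = 26/13 = 2. Difference = 42/17 − 2 = 8/17.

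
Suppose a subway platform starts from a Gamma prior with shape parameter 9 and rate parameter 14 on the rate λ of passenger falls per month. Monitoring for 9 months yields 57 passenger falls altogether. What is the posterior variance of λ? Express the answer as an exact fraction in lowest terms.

66/529

Total count 57 over total exposure 9 months.
The Gamma prior is conjugate for the Poisson rate, so λ | data ~ Gamma(9+57, 14+9) = Gamma(66, 23).
Posterior variance = α'/β'² = 66/529.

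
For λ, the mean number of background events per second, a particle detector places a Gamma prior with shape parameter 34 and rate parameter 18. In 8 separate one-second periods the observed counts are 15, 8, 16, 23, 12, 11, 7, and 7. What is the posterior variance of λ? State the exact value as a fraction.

133/676

Total count: 15 + 8 + 16 + 23 + 12 + 11 + 7 + 7 = 99.
Total exposure: 8 seconds.
By Gamma–Poisson conjugacy, the posterior is Gamma(α + Σx, β + Σt) = Gamma(34 + 99, 18 + 8) = Gamma(133, 26).
Posterior variance = α'/β'² = 133/676.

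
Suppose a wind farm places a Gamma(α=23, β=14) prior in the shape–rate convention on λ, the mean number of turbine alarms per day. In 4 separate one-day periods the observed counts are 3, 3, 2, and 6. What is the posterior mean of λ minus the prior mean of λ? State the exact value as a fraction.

Total count: 3 + 3 + 2 + 6 = 14.
Total exposure: 4 days.
Gamma(α, β) with Poisson data over total exposure Σt gives posterior Gamma(α+Σx, β+Σt) = Gamma(37, 18).
Posterior mean = 37/18 = 37/18; prior mean = 23/14 = 23/14. Difference = 37/18 − 23/14 = 26/63.

26/63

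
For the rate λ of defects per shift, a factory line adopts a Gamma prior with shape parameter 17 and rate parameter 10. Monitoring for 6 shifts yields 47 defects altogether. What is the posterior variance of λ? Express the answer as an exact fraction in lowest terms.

Total count 47 over total exposure 6 shifts.
Conjugate update: add total count to the shape and total exposure to the rate, giving Gamma(64, 16).
Posterior variance = α'/β'² = 64/256 = 1/4.

1/4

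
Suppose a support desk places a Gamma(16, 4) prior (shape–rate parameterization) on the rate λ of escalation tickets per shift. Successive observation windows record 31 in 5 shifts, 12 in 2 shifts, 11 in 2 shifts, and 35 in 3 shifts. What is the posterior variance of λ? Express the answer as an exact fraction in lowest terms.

Total count: 31 + 12 + 11 + 35 = 89.
Total exposure: 5 + 2 + 2 + 3 = 12 shifts.
By Gamma–Poisson conjugacy, the posterior is Gamma(α + Σx, β + Σt) = Gamma(16 + 89, 4 + 12) = Gamma(105, 16).
Posterior variance = α'/β'² = 105/256.

105/256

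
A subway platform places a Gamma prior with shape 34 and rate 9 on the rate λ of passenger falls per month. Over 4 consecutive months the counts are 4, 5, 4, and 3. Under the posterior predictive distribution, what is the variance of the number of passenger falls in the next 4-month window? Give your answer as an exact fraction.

3400/169

Total count: 4 + 5 + 4 + 3 = 16.
Total exposure: 4 months.
Conjugate update: add total count to the shape and total exposure to the rate, giving Gamma(50, 13).
The posterior predictive for a window of length T is Negative Binomial with variance T·α'·(β'+T)/β'² = 4·50·17/169 = 3400/169.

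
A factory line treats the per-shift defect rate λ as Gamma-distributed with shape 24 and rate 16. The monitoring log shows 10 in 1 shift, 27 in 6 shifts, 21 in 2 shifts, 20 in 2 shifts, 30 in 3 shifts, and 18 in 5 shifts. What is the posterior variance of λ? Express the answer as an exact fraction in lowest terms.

Total count: 10 + 27 + 21 + 20 + 30 + 18 = 126.
Total exposure: 1 + 6 + 2 + 2 + 3 + 5 = 19 shifts.
By Gamma–Poisson conjugacy, the posterior is Gamma(α + Σx, β + Σt) = Gamma(24 + 126, 16 + 19) = Gamma(150, 35).
Posterior variance = α'/β'² = 150/1225 = 6/49.

6/49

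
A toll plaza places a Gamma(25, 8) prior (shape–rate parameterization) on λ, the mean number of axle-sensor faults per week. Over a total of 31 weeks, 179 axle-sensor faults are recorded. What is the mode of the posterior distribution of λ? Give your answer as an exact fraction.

Total count 179 over total exposure 31 weeks.
By Gamma–Poisson conjugacy, the posterior is Gamma(α + Σx, β + Σt) = Gamma(25 + 179, 8 + 31) = Gamma(204, 39).
Posterior mode = (α'−1)/β' = 203/39.

203/39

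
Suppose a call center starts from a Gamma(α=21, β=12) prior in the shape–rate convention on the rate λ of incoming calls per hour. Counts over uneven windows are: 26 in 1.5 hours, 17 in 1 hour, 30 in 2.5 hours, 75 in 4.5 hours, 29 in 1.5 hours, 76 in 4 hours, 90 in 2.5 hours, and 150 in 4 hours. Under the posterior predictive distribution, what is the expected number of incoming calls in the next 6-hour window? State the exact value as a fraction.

6168/67

Total count: 26 + 17 + 30 + 75 + 29 + 76 + 90 + 150 = 493.
Total exposure: 1.5 + 1 + 2.5 + 4.5 + 1.5 + 4 + 2.5 + 4 = 21.5 hours.
Gamma(α, β) with Poisson data over total exposure Σt gives posterior Gamma(α+Σx, β+Σt) = Gamma(514, 67/2).
Predictive mean over a 6-hour window = T·E[λ|data] = 6·514/(67/2) = 6168/67.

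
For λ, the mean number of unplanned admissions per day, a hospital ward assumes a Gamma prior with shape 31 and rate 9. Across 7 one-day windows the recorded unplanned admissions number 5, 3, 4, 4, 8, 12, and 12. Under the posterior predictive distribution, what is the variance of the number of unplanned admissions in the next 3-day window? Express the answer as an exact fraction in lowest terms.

Total count: 5 + 3 + 4 + 4 + 8 + 12 + 12 = 48.
Total exposure: 7 days.
The Gamma prior is conjugate for the Poisson rate, so λ | data ~ Gamma(31+48, 9+7) = Gamma(79, 16).
The posterior predictive for a window of length T is Negative Binomial with variance T·α'·(β'+T)/β'² = 3·79·19/256 = 4503/256.

4503/256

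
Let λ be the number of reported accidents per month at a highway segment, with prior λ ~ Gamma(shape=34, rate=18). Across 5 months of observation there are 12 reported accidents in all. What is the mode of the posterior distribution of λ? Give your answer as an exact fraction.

Total count 12 over total exposure 5 months.
Gamma(α, β) with Poisson data over total exposure Σt gives posterior Gamma(α+Σx, β+Σt) = Gamma(46, 23).
Posterior mode = (α'−1)/β' = 45/23.

45/23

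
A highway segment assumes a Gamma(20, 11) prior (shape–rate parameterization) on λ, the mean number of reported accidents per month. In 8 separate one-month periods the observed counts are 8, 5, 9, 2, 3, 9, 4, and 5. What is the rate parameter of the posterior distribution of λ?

19

Total count: 8 + 5 + 9 + 2 + 3 + 9 + 4 + 5 = 45.
Total exposure: 8 months.
Posterior: α' = 20 + 45 = 65, β' = 11 + 8 = 19.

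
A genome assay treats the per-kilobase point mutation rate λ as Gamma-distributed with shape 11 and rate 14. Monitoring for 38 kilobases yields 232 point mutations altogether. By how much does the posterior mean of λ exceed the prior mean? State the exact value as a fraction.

Total count 232 over total exposure 38 kilobases.
The Gamma prior is conjugate for the Poisson rate, so λ | data ~ Gamma(11+232, 14+38) = Gamma(243, 52).
Posterior mean = 243/52 = 243/52; prior mean = 11/14 = 11/14. Difference = 243/52 − 11/14 = 1415/364.

1415/364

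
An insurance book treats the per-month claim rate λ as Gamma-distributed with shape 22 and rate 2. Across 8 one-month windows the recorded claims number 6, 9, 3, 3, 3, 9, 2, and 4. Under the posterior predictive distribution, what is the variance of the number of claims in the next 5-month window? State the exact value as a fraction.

183/4

Total count: 6 + 9 + 3 + 3 + 3 + 9 + 2 + 4 = 39.
Total exposure: 8 months.
Conjugate update: add total count to the shape and total exposure to the rate, giving Gamma(61, 10).
The posterior predictive for a window of length T is Negative Binomial with variance T·α'·(β'+T)/β'² = 5·61·15/100 = 183/4.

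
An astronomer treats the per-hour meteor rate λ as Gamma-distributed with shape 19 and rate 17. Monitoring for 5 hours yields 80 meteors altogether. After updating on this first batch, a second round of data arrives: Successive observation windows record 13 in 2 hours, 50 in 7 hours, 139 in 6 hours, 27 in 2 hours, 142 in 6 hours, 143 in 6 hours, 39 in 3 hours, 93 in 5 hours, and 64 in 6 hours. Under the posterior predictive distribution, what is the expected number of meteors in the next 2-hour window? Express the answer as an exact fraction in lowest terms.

Total count 80 over total exposure 5 hours.
After the first batch: Gamma(19 + 80, 17 + 5) = Gamma(99, 22).
Total count: 13 + 50 + 139 + 27 + 142 + 143 + 39 + 93 + 64 = 710.
Total exposure: 2 + 7 + 6 + 2 + 6 + 6 + 3 + 5 + 6 = 43 hours.
After the second batch: Gamma(99 + 710, 22 + 43) = Gamma(809, 65).
Predictive mean over a 2-hour window = T·E[λ|data] = 2·809/65 = 1618/65.

1618/65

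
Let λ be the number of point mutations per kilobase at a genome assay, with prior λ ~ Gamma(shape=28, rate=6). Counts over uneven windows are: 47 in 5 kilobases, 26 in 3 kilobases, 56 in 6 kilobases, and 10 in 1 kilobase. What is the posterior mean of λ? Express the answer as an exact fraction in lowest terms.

Total count: 47 + 26 + 56 + 10 = 139.
Total exposure: 5 + 3 + 6 + 1 = 15 kilobases.
Posterior: α' = 28 + 139 = 167, β' = 6 + 15 = 21.
Posterior mean = α'/β' = 167/21.

167/21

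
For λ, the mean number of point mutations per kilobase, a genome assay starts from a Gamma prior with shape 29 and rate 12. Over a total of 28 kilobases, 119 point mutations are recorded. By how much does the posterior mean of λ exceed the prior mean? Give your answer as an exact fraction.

77/60

Total count 119 over total exposure 28 kilobases.
The Gamma prior is conjugate for the Poisson rate, so λ | data ~ Gamma(29+119, 12+28) = Gamma(148, 40).
Posterior mean = 148/40 = 37/10; prior mean = 29/12 = 29/12. Difference = 37/10 − 29/12 = 77/60.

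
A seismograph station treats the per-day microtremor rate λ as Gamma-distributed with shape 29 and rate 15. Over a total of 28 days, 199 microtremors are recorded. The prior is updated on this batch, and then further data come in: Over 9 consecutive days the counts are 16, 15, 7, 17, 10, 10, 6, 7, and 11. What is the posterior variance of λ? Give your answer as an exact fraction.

Total count 199 over total exposure 28 days.
After the first batch: Gamma(29 + 199, 15 + 28) = Gamma(228, 43).
Total count: 16 + 15 + 7 + 17 + 10 + 10 + 6 + 7 + 11 = 99.
Total exposure: 9 days.
After the second batch: Gamma(228 + 99, 43 + 9) = Gamma(327, 52).
Posterior variance = α'/β'² = 327/2704.

327/2704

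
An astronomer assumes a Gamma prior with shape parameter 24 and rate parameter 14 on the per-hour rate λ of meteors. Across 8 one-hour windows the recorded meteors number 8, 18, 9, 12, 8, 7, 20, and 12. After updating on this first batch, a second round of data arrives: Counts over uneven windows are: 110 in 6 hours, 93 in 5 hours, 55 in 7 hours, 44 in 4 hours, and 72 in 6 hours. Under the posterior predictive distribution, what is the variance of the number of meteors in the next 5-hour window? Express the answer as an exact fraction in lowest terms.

Total count: 8 + 18 + 9 + 12 + 8 + 7 + 20 + 12 = 94.
Total exposure: 8 hours.
After the first batch: Gamma(24 + 94, 14 + 8) = Gamma(118, 22).
Total count: 110 + 93 + 55 + 44 + 72 = 374.
Total exposure: 6 + 5 + 7 + 4 + 6 = 28 hours.
After the second batch: Gamma(118 + 374, 22 + 28) = Gamma(492, 50).
The posterior predictive for a window of length T is Negative Binomial with variance T·α'·(β'+T)/β'² = 5·492·55/2500 = 1353/25.

1353/25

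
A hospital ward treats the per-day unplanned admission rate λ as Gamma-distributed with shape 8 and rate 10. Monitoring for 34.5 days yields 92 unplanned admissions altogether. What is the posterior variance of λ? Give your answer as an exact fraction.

400/7921

Total count 92 over total exposure 34.5 days.
Gamma(α, β) with Poisson data over total exposure Σt gives posterior Gamma(α+Σx, β+Σt) = Gamma(100, 89/2).
Posterior variance = α'/β'² = 100/(7921/4) = 400/7921.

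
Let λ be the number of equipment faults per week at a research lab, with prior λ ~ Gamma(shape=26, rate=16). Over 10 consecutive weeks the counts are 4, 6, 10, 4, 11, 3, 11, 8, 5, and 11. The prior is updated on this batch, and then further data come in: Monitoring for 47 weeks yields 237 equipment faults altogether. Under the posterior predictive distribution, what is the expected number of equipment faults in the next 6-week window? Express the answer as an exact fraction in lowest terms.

Total count: 4 + 6 + 10 + 4 + 11 + 3 + 11 + 8 + 5 + 11 = 73.
Total exposure: 10 weeks.
After the first batch: Gamma(26 + 73, 16 + 10) = Gamma(99, 26).
Total count 237 over total exposure 47 weeks.
After the second batch: Gamma(99 + 237, 26 + 47) = Gamma(336, 73).
Predictive mean over a 6-week window = T·E[λ|data] = 6·336/73 = 2016/73.

2016/73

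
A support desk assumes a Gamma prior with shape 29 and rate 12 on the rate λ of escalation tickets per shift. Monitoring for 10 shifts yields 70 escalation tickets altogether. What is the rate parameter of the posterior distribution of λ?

22

Total count 70 over total exposure 10 shifts.
By Gamma–Poisson conjugacy, the posterior is Gamma(α + Σx, β + Σt) = Gamma(29 + 70, 12 + 10) = Gamma(99, 22).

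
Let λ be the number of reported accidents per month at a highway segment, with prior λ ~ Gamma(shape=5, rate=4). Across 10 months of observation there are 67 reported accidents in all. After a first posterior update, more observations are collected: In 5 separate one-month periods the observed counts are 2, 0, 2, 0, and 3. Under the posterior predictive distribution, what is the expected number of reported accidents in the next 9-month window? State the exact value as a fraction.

711/19

Total count 67 over total exposure 10 months.
After the first batch: Gamma(5 + 67, 4 + 10) = Gamma(72, 14).
Total count: 2 + 0 + 2 + 0 + 3 = 7.
Total exposure: 5 months.
After the second batch: Gamma(72 + 7, 14 + 5) = Gamma(79, 19).
Predictive mean over a 9-month window = T·E[λ|data] = 9·79/19 = 711/19.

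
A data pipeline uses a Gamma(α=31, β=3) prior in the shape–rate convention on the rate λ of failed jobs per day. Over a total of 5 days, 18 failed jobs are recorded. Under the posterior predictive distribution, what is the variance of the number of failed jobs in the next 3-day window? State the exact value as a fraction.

Total count 18 over total exposure 5 days.
By Gamma–Poisson conjugacy, the posterior is Gamma(α + Σx, β + Σt) = Gamma(31 + 18, 3 + 5) = Gamma(49, 8).
The posterior predictive for a window of length T is Negative Binomial with variance T·α'·(β'+T)/β'² = 3·49·11/64 = 1617/64.

1617/64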